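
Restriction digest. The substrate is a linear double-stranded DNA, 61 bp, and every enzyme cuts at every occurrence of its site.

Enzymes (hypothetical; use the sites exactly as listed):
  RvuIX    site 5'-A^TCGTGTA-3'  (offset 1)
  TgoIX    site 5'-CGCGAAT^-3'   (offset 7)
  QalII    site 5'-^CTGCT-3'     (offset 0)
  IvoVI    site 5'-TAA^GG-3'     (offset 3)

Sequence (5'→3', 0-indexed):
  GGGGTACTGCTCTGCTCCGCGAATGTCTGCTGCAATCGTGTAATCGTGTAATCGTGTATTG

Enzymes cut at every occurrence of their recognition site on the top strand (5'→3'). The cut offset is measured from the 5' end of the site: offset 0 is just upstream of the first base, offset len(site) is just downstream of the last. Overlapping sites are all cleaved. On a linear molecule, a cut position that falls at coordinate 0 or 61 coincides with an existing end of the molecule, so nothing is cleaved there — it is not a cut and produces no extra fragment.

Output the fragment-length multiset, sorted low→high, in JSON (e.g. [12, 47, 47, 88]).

[2,5,6,8,8,9,10,13]

Scan for sites:
  RvuIX ATCGTGTA/1: at [34, 42, 50] ⇒ [35, 43, 51]
  TgoIX CGCGAAT/7: at [17] ⇒ [24]
  QalII CTGCT/0: at [6, 11, 26] ⇒ [6, 11, 26]
  IvoVI (TAAGG, off=3): no sites

All cut coordinates (distinct, sorted): [6, 11, 24, 26, 35, 43, 51]

Fragment lengths:
  [0,6): 6 bp
  [6,11): 5 bp
  [11,24): 13 bp
  [24,26): 2 bp
  [26,35): 9 bp
  [35,43): 8 bp
  [43,51): 8 bp
  [51,61): 10 bp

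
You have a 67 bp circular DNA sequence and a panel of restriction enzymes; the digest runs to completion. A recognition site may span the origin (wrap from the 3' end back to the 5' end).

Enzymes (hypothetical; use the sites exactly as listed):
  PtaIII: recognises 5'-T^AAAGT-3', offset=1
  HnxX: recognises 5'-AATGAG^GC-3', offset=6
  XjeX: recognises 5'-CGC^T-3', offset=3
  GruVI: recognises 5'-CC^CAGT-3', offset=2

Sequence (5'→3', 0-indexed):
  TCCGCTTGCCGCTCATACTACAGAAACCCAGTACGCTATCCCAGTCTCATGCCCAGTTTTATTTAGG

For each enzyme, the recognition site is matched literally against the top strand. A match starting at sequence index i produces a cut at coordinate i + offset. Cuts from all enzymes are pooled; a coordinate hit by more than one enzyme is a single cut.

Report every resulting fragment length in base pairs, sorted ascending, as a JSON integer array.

[5,7,8,12,16,19]

Per-enzyme occurrences:
  PtaIII (TAAAGT, off=1): no sites
  HnxX (AATGAGGC, off=6): no sites
  XjeX CGCT/3: at [2, 9, 33] ⇒ [5, 12, 36]
  GruVI CCCAGT/2: at [26, 39, 51] ⇒ [28, 41, 53]

Pooled cuts: [5, 12, 28, 36, 41, 53]

Fragment lengths:
  5→12: 7 bp
  12→28: 16 bp
  28→36: 8 bp
  36→41: 5 bp
  41→53: 12 bp
  53→5 (wrap): 67-53+5 = 19 bp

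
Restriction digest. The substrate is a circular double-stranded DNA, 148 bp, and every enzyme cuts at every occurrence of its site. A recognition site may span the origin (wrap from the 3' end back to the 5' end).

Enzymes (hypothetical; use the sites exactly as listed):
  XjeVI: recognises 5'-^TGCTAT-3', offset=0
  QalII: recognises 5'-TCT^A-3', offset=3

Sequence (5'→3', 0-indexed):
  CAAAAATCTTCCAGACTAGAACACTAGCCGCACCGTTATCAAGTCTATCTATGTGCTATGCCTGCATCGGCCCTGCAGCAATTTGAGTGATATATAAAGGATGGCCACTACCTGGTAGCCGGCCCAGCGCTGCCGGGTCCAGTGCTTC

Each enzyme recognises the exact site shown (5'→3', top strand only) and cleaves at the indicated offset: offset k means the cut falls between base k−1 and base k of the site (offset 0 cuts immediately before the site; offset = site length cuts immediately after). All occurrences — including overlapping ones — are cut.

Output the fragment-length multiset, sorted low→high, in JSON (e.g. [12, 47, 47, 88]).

Site scan:
  XjeVI TGCTAT/0: at [53] ⇒ [53]
  QalII TCTA/3: at [43, 47] ⇒ [46, 50]

Pooled cuts: [46, 50, 53]

Fragment lengths:
  46→50: 4 bp
  50→53: 3 bp
  53→46 (wrap): 148-53+46 = 141 bp

[3,4,141]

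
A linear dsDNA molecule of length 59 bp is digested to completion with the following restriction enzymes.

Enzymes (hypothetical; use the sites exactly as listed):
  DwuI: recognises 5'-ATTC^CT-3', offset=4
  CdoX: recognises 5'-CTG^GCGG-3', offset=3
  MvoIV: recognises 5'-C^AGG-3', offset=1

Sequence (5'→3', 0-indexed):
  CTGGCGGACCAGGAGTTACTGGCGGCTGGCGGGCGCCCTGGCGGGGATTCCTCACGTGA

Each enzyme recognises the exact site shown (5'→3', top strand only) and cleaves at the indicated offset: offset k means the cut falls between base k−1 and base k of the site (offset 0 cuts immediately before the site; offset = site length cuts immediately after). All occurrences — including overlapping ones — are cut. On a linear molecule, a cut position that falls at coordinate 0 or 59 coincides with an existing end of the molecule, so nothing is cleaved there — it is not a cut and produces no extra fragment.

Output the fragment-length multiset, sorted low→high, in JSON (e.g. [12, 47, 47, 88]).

Per-enzyme occurrences:
  DwuI (ATTCCT, off=4): starts [46] → cuts [50]
  CdoX (CTGGCGG, off=3): starts [0, 18, 25, 37] → cuts [3, 21, 28, 40]
  MvoIV (CAGG, off=1): starts [9] → cuts [10]

All cut coordinates (distinct, sorted): [3, 10, 21, 28, 40, 50]

Fragments:
  [0,3): 3 bp
  [3,10): 7 bp
  [10,21): 11 bp
  [21,28): 7 bp
  [28,40): 12 bp
  [40,50): 10 bp
  [50,59): 9 bp

[3,7,7,9,10,11,12]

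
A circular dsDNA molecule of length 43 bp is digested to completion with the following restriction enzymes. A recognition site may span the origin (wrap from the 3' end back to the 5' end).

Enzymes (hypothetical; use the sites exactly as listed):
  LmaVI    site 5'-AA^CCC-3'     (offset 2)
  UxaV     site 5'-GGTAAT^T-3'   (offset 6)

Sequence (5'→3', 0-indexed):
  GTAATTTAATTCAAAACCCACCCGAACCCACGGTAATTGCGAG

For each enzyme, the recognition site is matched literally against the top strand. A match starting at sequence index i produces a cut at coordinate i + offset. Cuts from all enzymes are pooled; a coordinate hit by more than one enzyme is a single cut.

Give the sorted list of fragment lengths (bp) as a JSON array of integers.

[10,11,11,11]

Per-enzyme occurrences:
  LmaVI (AACCC, off=2): starts [14, 24] → cuts [16, 26]
  UxaV (GGTAATT, off=6): starts [31, 42] → cuts [5, 37]

All cut coordinates (distinct, sorted): [5, 16, 26, 37]

Fragments:
  5→16: 11 bp
  16→26: 10 bp
  26→37: 11 bp
  37→5 (wrap): 43-37+5 = 11 bp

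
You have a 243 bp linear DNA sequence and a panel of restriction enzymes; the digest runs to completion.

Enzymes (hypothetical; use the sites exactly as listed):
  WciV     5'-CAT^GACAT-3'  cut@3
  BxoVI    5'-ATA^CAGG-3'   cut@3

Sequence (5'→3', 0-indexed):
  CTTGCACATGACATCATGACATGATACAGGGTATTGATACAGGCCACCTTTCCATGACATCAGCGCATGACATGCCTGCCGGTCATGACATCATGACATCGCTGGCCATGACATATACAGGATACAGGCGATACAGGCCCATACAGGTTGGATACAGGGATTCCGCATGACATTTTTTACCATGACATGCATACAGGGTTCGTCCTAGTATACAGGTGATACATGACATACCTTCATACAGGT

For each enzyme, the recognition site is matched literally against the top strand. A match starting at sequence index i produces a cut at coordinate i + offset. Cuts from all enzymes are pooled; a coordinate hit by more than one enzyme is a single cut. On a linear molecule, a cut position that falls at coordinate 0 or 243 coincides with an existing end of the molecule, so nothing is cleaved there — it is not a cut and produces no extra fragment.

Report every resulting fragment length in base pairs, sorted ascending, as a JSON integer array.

Per-enzyme occurrences:
  WciV CATGACAT/3: at [6, 14, 52, 65, 83, 91, 106, 165, 180, 221] ⇒ [9, 17, 55, 68, 86, 94, 109, 168, 183, 224]
  BxoVI ATACAGG/3: at [23, 36, 114, 121, 130, 140, 151, 190, 209, 235] ⇒ [26, 39, 117, 124, 133, 143, 154, 193, 212, 238]

Pooled cuts: [9, 17, 26, 39, 55, 68, 86, 94, 109, 117, 124, 133, 143, 154, 168, 183, 193, 212, 224, 238]

Fragments:
  [0,9): 9 bp
  [9,17): 8 bp
  [17,26): 9 bp
  [26,39): 13 bp
  [39,55): 16 bp
  [55,68): 13 bp
  [68,86): 18 bp
  [86,94): 8 bp
  [94,109): 15 bp
  [109,117): 8 bp
  [117,124): 7 bp
  [124,133): 9 bp
  [133,143): 10 bp
  [143,154): 11 bp
  [154,168): 14 bp
  [168,183): 15 bp
  [183,193): 10 bp
  [193,212): 19 bp
  [212,224): 12 bp
  [224,238): 14 bp
  [238,243): 5 bp

[5,7,8,8,8,9,9,9,10,10,11,12,13,13,14,14,15,15,16,18,19]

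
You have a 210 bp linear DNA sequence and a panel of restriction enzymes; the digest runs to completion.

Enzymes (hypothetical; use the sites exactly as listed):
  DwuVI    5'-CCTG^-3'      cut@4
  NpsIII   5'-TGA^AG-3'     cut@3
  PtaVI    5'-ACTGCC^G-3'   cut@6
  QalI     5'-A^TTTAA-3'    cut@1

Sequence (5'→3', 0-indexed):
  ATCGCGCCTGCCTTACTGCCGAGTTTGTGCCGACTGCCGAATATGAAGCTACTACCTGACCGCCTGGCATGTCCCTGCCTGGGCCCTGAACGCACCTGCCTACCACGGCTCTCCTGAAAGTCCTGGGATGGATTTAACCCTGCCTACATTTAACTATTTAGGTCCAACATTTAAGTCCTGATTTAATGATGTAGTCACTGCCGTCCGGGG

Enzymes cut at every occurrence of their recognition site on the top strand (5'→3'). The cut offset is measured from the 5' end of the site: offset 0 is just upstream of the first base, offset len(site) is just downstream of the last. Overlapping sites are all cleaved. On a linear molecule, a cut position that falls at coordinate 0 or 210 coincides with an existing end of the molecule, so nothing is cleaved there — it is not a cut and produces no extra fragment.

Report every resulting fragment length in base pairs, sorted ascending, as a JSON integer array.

Per-enzyme occurrences:
  DwuVI (CCTG, off=4): starts [6, 54, 62, 73, 77, 84, 94, 112, 121, 138, 176] → cuts [10, 58, 66, 77, 81, 88, 98, 116, 125, 142, 180]
  NpsIII (TGAAG, off=3): starts [43] → cuts [46]
  PtaVI (ACTGCCG, off=6): starts [14, 32, 196] → cuts [20, 38, 202]
  QalI (ATTTAA, off=1): starts [131, 147, 168, 180] → cuts [132, 148, 169, 181]

All cut coordinates (distinct, sorted): [10, 20, 38, 46, 58, 66, 77, 81, 88, 98, 116, 125, 132, 142, 148, 169, 180, 181, 202]

Fragments:
  [0,10): 10 bp
  [10,20): 10 bp
  [20,38): 18 bp
  [38,46): 8 bp
  [46,58): 12 bp
  [58,66): 8 bp
  [66,77): 11 bp
  [77,81): 4 bp
  [81,88): 7 bp
  [88,98): 10 bp
  [98,116): 18 bp
  [116,125): 9 bp
  [125,132): 7 bp
  [132,142): 10 bp
  [142,148): 6 bp
  [148,169): 21 bp
  [169,180): 11 bp
  [180,181): 1 bp
  [181,202): 21 bp
  [202,210): 8 bp

[1,4,6,7,7,8,8,8,9,10,10,10,10,11,11,12,18,18,21,21]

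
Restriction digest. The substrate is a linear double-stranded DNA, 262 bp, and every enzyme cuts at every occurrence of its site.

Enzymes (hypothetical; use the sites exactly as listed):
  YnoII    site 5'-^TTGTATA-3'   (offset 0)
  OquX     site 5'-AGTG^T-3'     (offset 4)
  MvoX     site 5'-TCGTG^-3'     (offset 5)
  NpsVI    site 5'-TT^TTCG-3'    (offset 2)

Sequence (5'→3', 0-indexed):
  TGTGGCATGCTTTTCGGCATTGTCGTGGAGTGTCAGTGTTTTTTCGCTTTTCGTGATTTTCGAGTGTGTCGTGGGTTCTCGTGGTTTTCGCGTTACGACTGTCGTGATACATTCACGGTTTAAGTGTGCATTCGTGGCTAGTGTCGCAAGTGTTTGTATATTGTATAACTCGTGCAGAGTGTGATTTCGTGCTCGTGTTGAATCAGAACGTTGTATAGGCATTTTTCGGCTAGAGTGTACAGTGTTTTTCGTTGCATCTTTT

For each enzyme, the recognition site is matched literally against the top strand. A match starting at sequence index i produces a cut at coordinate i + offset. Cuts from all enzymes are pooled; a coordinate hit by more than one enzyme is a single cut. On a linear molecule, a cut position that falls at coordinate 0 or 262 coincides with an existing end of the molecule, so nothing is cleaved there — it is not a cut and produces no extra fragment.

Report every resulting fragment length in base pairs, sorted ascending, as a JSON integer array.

[1,3,3,3,4,5,6,6,6,7,7,7,7,7,7,8,9,10,10,10,12,13,13,14,14,15,15,20,20]

Site scan:
  YnoII TTGTATA/0: at [153, 160, 210] ⇒ [153, 160, 210]
  OquX AGTGT/4: at [28, 34, 62, 122, 139, 148, 177, 233, 240] ⇒ [32, 38, 66, 126, 143, 152, 181, 237, 244]
  MvoX TCGTG/5: at [22, 50, 68, 78, 101, 131, 169, 186, 192] ⇒ [27, 55, 73, 83, 106, 136, 174, 191, 197]
  NpsVI TTTTCG/2: at [10, 40, 47, 56, 84, 222, 245] ⇒ [12, 42, 49, 58, 86, 224, 247]

Pooled cuts: [12, 27, 32, 38, 42, 49, 55, 58, 66, 73, 83, 86, 106, 126, 136, 143, 152, 153, 160, 174, 181, 191, 197, 210, 224, 237, 244, 247]

Fragment lengths:
  [0,12): 12 bp
  [12,27): 15 bp
  [27,32): 5 bp
  [32,38): 6 bp
  [38,42): 4 bp
  [42,49): 7 bp
  [49,55): 6 bp
  [55,58): 3 bp
  [58,66): 8 bp
  [66,73): 7 bp
  [73,83): 10 bp
  [83,86): 3 bp
  [86,106): 20 bp
  [106,126): 20 bp
  [126,136): 10 bp
  [136,143): 7 bp
  [143,152): 9 bp
  [152,153): 1 bp
  [153,160): 7 bp
  [160,174): 14 bp
  [174,181): 7 bp
  [181,191): 10 bp
  [191,197): 6 bp
  [197,210): 13 bp
  [210,224): 14 bp
  [224,237): 13 bp
  [237,244): 7 bp
  [244,247): 3 bp
  [247,262): 15 bp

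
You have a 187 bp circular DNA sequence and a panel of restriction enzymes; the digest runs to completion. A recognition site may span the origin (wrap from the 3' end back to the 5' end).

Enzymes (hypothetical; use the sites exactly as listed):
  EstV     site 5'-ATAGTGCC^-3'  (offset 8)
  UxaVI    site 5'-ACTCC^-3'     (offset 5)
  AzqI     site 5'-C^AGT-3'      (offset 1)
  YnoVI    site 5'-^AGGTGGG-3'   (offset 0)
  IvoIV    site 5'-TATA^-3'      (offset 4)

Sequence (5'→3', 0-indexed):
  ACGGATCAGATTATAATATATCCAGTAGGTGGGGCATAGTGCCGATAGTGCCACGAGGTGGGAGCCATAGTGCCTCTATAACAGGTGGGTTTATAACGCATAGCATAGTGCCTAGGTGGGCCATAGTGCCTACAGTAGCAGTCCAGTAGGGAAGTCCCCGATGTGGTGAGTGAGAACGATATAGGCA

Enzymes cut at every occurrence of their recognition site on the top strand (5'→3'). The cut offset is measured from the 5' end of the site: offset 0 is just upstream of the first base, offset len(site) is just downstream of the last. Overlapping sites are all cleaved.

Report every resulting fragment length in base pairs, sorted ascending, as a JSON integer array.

Site scan:
  EstV (ATAGTGCC, off=8): starts [35, 44, 66, 104, 122] → cuts [43, 52, 74, 112, 130]
  UxaVI (ACTCC, off=5): no sites
  AzqI (CAGT, off=1): starts [22, 132, 138, 143] → cuts [23, 133, 139, 144]
  YnoVI (AGGTGGG, off=0): starts [26, 55, 82, 113] → cuts [26, 55, 82, 113]
  IvoIV (TATA, off=4): starts [11, 16, 76, 91, 179] → cuts [15, 20, 80, 95, 183]

Pooled cuts: [15, 20, 23, 26, 43, 52, 55, 74, 80, 82, 95, 112, 113, 130, 133, 139, 144, 183]

Fragment lengths:
  15→20: 5 bp
  20→23: 3 bp
  23→26: 3 bp
  26→43: 17 bp
  43→52: 9 bp
  52→55: 3 bp
  55→74: 19 bp
  74→80: 6 bp
  80→82: 2 bp
  82→95: 13 bp
  95→112: 17 bp
  112→113: 1 bp
  113→130: 17 bp
  130→133: 3 bp
  133→139: 6 bp
  139→144: 5 bp
  144→183: 39 bp
  183→15 (wrap): 187-183+15 = 19 bp

[1,2,3,3,3,3,5,5,6,6,9,13,17,17,17,19,19,39]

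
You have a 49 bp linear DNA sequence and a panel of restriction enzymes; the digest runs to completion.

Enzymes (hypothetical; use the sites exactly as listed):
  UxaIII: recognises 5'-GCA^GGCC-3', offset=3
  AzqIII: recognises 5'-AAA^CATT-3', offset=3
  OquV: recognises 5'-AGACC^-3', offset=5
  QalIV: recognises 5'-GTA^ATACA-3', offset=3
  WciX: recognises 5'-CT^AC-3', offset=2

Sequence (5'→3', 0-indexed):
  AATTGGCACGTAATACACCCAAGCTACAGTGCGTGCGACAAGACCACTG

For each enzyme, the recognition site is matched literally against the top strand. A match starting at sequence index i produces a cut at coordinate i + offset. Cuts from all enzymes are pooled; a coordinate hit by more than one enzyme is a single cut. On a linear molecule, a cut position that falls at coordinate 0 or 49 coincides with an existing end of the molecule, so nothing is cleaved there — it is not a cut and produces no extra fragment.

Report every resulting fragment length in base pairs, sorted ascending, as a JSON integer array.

Scan for sites:
  UxaIII (GCAGGCC, off=3): no sites
  AzqIII (AAACATT, off=3): no sites
  OquV AGACC/5: at [40] ⇒ [45]
  QalIV GTAATACA/3: at [9] ⇒ [12]
  WciX CTAC/2: at [23] ⇒ [25]

All cut coordinates (distinct, sorted): [12, 25, 45]

Fragment lengths:
  [0,12): 12 bp
  [12,25): 13 bp
  [25,45): 20 bp
  [45,49): 4 bp

[4,12,13,20]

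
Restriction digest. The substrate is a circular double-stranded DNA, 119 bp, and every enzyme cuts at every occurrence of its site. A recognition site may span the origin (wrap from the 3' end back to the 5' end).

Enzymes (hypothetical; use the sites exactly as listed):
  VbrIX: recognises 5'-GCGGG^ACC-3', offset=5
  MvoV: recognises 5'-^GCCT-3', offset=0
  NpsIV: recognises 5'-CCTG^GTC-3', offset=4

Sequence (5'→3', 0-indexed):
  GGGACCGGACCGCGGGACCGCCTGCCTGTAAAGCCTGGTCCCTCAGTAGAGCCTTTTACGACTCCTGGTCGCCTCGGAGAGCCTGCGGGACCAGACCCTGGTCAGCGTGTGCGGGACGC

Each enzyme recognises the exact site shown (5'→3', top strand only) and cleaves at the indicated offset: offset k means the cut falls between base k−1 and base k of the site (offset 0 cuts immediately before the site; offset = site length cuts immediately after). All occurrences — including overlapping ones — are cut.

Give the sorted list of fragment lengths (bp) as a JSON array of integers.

[3,3,4,5,9,9,10,11,13,13,17,22]

Site scan:
  VbrIX (GCGGGACC, off=5): starts [11, 84, 117] → cuts [3, 16, 89]
  MvoV (GCCT, off=0): starts [19, 23, 32, 50, 70, 80] → cuts [19, 23, 32, 50, 70, 80]
  NpsIV (CCTGGTC, off=4): starts [33, 63, 96] → cuts [37, 67, 100]

All cut coordinates (distinct, sorted): [3, 16, 19, 23, 32, 37, 50, 67, 70, 80, 89, 100]

Fragments:
  3→16: 13 bp
  16→19: 3 bp
  19→23: 4 bp
  23→32: 9 bp
  32→37: 5 bp
  37→50: 13 bp
  50→67: 17 bp
  67→70: 3 bp
  70→80: 10 bp
  80→89: 9 bp
  89→100: 11 bp
  100→3 (wrap): 119-100+3 = 22 bp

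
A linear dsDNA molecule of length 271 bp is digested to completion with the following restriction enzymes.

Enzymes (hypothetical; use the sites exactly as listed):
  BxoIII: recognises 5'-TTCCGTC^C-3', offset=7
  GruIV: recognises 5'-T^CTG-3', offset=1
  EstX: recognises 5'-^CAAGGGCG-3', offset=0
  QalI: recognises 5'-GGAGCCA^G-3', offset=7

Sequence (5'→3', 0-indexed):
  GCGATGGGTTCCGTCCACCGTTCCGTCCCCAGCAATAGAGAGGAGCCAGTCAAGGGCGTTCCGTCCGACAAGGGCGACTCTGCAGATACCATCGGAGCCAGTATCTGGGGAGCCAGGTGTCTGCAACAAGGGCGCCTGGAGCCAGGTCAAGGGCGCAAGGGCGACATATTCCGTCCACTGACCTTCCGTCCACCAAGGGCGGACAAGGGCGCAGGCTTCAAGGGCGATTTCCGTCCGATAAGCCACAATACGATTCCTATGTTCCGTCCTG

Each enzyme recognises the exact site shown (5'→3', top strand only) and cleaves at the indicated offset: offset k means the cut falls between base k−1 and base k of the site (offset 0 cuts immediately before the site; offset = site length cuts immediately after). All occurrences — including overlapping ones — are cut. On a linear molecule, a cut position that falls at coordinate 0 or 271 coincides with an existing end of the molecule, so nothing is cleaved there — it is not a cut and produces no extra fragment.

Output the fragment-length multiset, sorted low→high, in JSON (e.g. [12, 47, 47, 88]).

[2,3,3,3,3,4,5,6,8,10,11,11,12,15,15,15,15,17,18,20,21,21,33]

Scan for sites:
  BxoIII TTCCGTCC/7: at [8, 20, 58, 168, 183, 228, 261] ⇒ [15, 27, 65, 175, 190, 235, 268]
  GruIV TCTG/1: at [78, 103, 119] ⇒ [79, 104, 120]
  EstX CAAGGGCG/0: at [50, 68, 126, 147, 155, 193, 203, 218] ⇒ [50, 68, 126, 147, 155, 193, 203, 218]
  QalI GGAGCCAG/7: at [41, 93, 108, 137] ⇒ [48, 100, 115, 144]

Pooled cuts: [15, 27, 48, 50, 65, 68, 79, 100, 104, 115, 120, 126, 144, 147, 155, 175, 190, 193, 203, 218, 235, 268]

Fragments:
  [0,15): 15 bp
  [15,27): 12 bp
  [27,48): 21 bp
  [48,50): 2 bp
  [50,65): 15 bp
  [65,68): 3 bp
  [68,79): 11 bp
  [79,100): 21 bp
  [100,104): 4 bp
  [104,115): 11 bp
  [115,120): 5 bp
  [120,126): 6 bp
  [126,144): 18 bp
  [144,147): 3 bp
  [147,155): 8 bp
  [155,175): 20 bp
  [175,190): 15 bp
  [190,193): 3 bp
  [193,203): 10 bp
  [203,218): 15 bp
  [218,235): 17 bp
  [235,268): 33 bp
  [268,271): 3 bp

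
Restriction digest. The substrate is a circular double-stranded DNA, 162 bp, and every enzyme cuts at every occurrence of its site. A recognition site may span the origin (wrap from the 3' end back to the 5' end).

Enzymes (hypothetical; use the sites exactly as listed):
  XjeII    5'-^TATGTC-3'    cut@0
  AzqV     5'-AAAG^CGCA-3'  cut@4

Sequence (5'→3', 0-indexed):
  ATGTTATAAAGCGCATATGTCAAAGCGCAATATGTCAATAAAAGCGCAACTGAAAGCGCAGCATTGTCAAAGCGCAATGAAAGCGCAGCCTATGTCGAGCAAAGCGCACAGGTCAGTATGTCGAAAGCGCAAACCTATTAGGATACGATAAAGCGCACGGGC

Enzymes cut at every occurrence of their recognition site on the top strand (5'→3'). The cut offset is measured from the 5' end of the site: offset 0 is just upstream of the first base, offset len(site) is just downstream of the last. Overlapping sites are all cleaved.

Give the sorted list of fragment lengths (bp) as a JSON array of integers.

Per-enzyme occurrences:
  XjeII TATGTC/0: at [15, 30, 90, 116] ⇒ [15, 30, 90, 116]
  AzqV AAAGCGCA/4: at [7, 21, 40, 52, 68, 79, 100, 123, 149] ⇒ [11, 25, 44, 56, 72, 83, 104, 127, 153]

All cut coordinates (distinct, sorted): [11, 15, 25, 30, 44, 56, 72, 83, 90, 104, 116, 127, 153]

Fragments:
  11→15: 4 bp
  15→25: 10 bp
  25→30: 5 bp
  30→44: 14 bp
  44→56: 12 bp
  56→72: 16 bp
  72→83: 11 bp
  83→90: 7 bp
  90→104: 14 bp
  104→116: 12 bp
  116→127: 11 bp
  127→153: 26 bp
  153→11 (wrap): 162-153+11 = 20 bp

[4,5,7,10,11,11,12,12,14,14,16,20,26]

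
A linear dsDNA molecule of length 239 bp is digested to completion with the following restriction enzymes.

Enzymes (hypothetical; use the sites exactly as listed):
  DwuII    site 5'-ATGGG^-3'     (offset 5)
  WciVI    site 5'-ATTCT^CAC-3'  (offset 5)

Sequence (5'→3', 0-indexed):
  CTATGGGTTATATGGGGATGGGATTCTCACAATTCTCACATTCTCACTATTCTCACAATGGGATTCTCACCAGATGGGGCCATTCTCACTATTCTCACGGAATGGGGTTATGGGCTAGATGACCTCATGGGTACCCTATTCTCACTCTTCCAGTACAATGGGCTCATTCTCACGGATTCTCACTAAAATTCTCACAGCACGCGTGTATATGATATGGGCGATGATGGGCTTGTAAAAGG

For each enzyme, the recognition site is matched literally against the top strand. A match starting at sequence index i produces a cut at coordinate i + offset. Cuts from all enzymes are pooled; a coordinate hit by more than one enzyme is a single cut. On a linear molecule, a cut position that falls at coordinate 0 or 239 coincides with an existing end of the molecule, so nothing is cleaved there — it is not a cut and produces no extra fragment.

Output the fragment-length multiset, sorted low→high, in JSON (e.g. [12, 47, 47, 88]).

Per-enzyme occurrences:
  DwuII (ATGGG, off=5): starts [2, 11, 17, 57, 73, 101, 109, 126, 157, 213, 223] → cuts [7, 16, 22, 62, 78, 106, 114, 131, 162, 218, 228]
  WciVI (ATTCTCAC, off=5): starts [22, 31, 39, 48, 62, 81, 90, 137, 165, 175, 187] → cuts [27, 36, 44, 53, 67, 86, 95, 142, 170, 180, 192]

Pooled cuts: [7, 16, 22, 27, 36, 44, 53, 62, 67, 78, 86, 95, 106, 114, 131, 142, 162, 170, 180, 192, 218, 228]

Fragment lengths:
  [0,7): 7 bp
  [7,16): 9 bp
  [16,22): 6 bp
  [22,27): 5 bp
  [27,36): 9 bp
  [36,44): 8 bp
  [44,53): 9 bp
  [53,62): 9 bp
  [62,67): 5 bp
  [67,78): 11 bp
  [78,86): 8 bp
  [86,95): 9 bp
  [95,106): 11 bp
  [106,114): 8 bp
  [114,131): 17 bp
  [131,142): 11 bp
  [142,162): 20 bp
  [162,170): 8 bp
  [170,180): 10 bp
  [180,192): 12 bp
  [192,218): 26 bp
  [218,228): 10 bp
  [228,239): 11 bp

[5,5,6,7,8,8,8,8,9,9,9,9,9,10,10,11,11,11,11,12,17,20,26]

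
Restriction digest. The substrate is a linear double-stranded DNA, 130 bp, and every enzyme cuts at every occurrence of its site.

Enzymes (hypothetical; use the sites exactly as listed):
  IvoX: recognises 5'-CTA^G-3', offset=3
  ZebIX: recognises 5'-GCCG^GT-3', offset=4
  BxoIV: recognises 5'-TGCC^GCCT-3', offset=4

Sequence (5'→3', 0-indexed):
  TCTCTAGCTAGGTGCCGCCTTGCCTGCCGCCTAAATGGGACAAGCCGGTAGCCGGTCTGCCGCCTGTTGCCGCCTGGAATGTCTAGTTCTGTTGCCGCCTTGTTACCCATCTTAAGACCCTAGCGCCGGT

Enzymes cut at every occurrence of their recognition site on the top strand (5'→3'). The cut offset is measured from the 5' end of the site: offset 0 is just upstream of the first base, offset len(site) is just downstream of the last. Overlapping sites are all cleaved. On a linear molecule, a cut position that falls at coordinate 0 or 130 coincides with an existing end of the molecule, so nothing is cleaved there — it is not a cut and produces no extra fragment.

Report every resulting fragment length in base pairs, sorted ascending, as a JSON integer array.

Site scan:
  IvoX (CTAG, off=3): starts [3, 7, 82, 119] → cuts [6, 10, 85, 122]
  ZebIX (GCCGGT, off=4): starts [43, 50, 124] → cuts [47, 54, 128]
  BxoIV (TGCCGCCT, off=4): starts [12, 24, 57, 67, 92] → cuts [16, 28, 61, 71, 96]

All cut coordinates (distinct, sorted): [6, 10, 16, 28, 47, 54, 61, 71, 85, 96, 122, 128]

Fragments:
  [0,6): 6 bp
  [6,10): 4 bp
  [10,16): 6 bp
  [16,28): 12 bp
  [28,47): 19 bp
  [47,54): 7 bp
  [54,61): 7 bp
  [61,71): 10 bp
  [71,85): 14 bp
  [85,96): 11 bp
  [96,122): 26 bp
  [122,128): 6 bp
  [128,130): 2 bp

[2,4,6,6,6,7,7,10,11,12,14,19,26]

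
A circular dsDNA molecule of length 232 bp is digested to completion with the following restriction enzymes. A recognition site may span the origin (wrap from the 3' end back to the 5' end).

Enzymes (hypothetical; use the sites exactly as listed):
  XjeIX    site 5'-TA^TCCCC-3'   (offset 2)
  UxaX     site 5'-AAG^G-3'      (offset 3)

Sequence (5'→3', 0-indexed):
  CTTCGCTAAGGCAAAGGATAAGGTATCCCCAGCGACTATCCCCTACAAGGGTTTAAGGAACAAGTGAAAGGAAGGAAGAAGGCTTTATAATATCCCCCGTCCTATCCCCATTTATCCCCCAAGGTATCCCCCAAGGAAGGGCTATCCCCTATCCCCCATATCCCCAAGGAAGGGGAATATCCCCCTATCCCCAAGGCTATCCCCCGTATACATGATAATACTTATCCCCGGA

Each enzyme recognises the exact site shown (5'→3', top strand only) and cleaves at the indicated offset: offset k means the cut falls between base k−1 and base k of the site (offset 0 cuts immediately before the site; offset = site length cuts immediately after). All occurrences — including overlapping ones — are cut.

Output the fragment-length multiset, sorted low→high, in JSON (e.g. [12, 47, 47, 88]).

Scan for sites:
  XjeIX TATCCCC/2: at [23, 36, 90, 102, 112, 124, 142, 149, 158, 177, 185, 197, 222] ⇒ [25, 38, 92, 104, 114, 126, 144, 151, 160, 179, 187, 199, 224]
  UxaX AAGG/3: at [7, 13, 19, 46, 54, 67, 71, 78, 120, 132, 136, 165, 169, 192] ⇒ [10, 16, 22, 49, 57, 70, 74, 81, 123, 135, 139, 168, 172, 195]

All cut coordinates (distinct, sorted): [10, 16, 22, 25, 38, 49, 57, 70, 74, 81, 92, 104, 114, 123, 126, 135, 139, 144, 151, 160, 168, 172, 179, 187, 195, 199, 224]

Fragment lengths:
  10→16: 6 bp
  16→22: 6 bp
  22→25: 3 bp
  25→38: 13 bp
  38→49: 11 bp
  49→57: 8 bp
  57→70: 13 bp
  70→74: 4 bp
  74→81: 7 bp
  81→92: 11 bp
  92→104: 12 bp
  104→114: 10 bp
  114→123: 9 bp
  123→126: 3 bp
  126→135: 9 bp
  135→139: 4 bp
  139→144: 5 bp
  144→151: 7 bp
  151→160: 9 bp
  160→168: 8 bp
  168→172: 4 bp
  172→179: 7 bp
  179→187: 8 bp
  187→195: 8 bp
  195→199: 4 bp
  199→224: 25 bp
  224→10 (wrap): 232-224+10 = 18 bp

[3,3,4,4,4,4,5,6,6,7,7,7,8,8,8,8,9,9,9,10,11,11,12,13,13,18,25]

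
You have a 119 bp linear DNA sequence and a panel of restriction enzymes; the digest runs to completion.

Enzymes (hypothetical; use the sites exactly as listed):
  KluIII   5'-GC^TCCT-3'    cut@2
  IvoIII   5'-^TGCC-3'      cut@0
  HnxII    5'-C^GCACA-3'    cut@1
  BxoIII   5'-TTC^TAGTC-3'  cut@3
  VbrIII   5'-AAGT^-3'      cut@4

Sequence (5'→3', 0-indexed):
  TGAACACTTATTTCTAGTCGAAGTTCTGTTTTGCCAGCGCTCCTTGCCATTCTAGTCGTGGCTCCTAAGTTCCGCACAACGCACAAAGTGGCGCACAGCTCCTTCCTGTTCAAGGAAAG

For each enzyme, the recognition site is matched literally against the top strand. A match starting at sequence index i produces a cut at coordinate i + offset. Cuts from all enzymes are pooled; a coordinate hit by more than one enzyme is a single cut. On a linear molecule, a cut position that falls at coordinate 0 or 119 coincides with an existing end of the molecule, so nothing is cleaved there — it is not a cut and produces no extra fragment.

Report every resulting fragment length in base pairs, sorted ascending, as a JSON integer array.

Site scan:
  KluIII (GCTCCT, off=2): starts [38, 60, 97] → cuts [40, 62, 99]
  IvoIII (TGCC, off=0): starts [31, 44] → cuts [31, 44]
  HnxII (CGCACA, off=1): starts [72, 79, 91] → cuts [73, 80, 92]
  BxoIII (TTCTAGTC, off=3): starts [11, 49] → cuts [14, 52]
  VbrIII (AAGT, off=4): starts [20, 66, 85] → cuts [24, 70, 89]

Pooled cuts: [14, 24, 31, 40, 44, 52, 62, 70, 73, 80, 89, 92, 99]

Fragments:
  [0,14): 14 bp
  [14,24): 10 bp
  [24,31): 7 bp
  [31,40): 9 bp
  [40,44): 4 bp
  [44,52): 8 bp
  [52,62): 10 bp
  [62,70): 8 bp
  [70,73): 3 bp
  [73,80): 7 bp
  [80,89): 9 bp
  [89,92): 3 bp
  [92,99): 7 bp
  [99,119): 20 bp

[3,3,4,7,7,7,8,8,9,9,10,10,14,20]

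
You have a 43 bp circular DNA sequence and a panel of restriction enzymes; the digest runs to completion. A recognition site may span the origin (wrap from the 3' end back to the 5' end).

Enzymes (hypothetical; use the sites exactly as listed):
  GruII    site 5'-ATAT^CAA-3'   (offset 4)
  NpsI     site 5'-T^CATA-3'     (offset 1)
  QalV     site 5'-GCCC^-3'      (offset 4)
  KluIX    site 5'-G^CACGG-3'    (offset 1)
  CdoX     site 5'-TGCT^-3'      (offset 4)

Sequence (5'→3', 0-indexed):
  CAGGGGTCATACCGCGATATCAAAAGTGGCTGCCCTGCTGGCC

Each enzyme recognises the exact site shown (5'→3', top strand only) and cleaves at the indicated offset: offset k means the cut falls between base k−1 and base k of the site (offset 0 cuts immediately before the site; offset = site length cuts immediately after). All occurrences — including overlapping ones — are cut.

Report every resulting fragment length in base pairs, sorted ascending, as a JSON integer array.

[4,5,6,13,15]

Scan for sites:
  GruII (ATATCAA, off=4): starts [16] → cuts [20]
  NpsI (TCATA, off=1): starts [6] → cuts [7]
  QalV (GCCC, off=4): starts [31, 40] → cuts [1, 35]
  KluIX (GCACGG, off=1): no sites
  CdoX (TGCT, off=4): starts [35] → cuts [39]

All cut coordinates (distinct, sorted): [1, 7, 20, 35, 39]

Fragments:
  1→7: 6 bp
  7→20: 13 bp
  20→35: 15 bp
  35→39: 4 bp
  39→1 (wrap): 43-39+1 = 5 bp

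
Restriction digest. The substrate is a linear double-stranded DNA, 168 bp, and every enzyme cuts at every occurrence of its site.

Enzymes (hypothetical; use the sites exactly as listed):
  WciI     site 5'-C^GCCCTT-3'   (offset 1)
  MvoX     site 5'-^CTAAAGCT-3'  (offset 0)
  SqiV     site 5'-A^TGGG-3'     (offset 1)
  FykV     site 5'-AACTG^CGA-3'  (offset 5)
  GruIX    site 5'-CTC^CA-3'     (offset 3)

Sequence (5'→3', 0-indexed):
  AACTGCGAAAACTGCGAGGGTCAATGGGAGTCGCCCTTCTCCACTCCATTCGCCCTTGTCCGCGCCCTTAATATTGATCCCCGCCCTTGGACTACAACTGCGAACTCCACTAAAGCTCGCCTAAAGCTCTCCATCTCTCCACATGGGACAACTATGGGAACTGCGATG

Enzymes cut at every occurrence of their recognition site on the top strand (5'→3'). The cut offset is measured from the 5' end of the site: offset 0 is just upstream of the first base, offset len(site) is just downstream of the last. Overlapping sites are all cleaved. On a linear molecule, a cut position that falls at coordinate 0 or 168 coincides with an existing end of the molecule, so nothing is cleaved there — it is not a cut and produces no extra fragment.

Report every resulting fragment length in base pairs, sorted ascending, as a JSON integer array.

[2,4,5,5,5,5,7,8,8,9,9,9,10,11,11,11,12,18,19]

Scan for sites:
  WciI (CGCCCTT, off=1): starts [31, 50, 62, 81] → cuts [32, 51, 63, 82]
  MvoX (CTAAAGCT, off=0): starts [109, 120] → cuts [109, 120]
  SqiV (ATGGG, off=1): starts [23, 142, 153] → cuts [24, 143, 154]
  FykV (AACTGCGA, off=5): starts [0, 9, 95, 158] → cuts [5, 14, 100, 163]
  GruIX (CTCCA, off=3): starts [38, 43, 104, 128, 136] → cuts [41, 46, 107, 131, 139]

Pooled cuts: [5, 14, 24, 32, 41, 46, 51, 63, 82, 100, 107, 109, 120, 131, 139, 143, 154, 163]

Fragments:
  [0,5): 5 bp
  [5,14): 9 bp
  [14,24): 10 bp
  [24,32): 8 bp
  [32,41): 9 bp
  [41,46): 5 bp
  [46,51): 5 bp
  [51,63): 12 bp
  [63,82): 19 bp
  [82,100): 18 bp
  [100,107): 7 bp
  [107,109): 2 bp
  [109,120): 11 bp
  [120,131): 11 bp
  [131,139): 8 bp
  [139,143): 4 bp
  [143,154): 11 bp
  [154,163): 9 bp
  [163,168): 5 bp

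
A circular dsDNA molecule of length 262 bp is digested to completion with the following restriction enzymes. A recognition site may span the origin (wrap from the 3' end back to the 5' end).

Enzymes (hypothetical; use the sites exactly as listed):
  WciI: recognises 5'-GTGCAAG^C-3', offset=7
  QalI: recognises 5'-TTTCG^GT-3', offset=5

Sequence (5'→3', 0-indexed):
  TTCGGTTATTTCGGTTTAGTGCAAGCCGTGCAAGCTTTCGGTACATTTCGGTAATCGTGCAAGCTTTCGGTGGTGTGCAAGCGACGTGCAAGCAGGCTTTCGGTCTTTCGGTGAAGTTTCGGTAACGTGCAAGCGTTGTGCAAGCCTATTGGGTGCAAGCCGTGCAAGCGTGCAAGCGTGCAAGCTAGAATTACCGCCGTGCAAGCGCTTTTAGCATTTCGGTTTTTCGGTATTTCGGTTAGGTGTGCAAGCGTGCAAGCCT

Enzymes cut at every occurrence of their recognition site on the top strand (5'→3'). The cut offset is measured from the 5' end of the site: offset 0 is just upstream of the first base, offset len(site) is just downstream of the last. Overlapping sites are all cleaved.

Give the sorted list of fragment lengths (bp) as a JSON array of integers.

Scan for sites:
  WciI GTGCAAGC/7: at [18, 27, 56, 74, 85, 126, 137, 152, 161, 169, 177, 198, 244, 252] ⇒ [25, 34, 63, 81, 92, 133, 144, 159, 168, 176, 184, 205, 251, 259]
  QalI TTTCGGT/5: at [8, 35, 45, 64, 97, 105, 116, 216, 224, 232, 261] ⇒ [4, 13, 40, 50, 69, 102, 110, 121, 221, 229, 237]

Pooled cuts: [4, 13, 25, 34, 40, 50, 63, 69, 81, 92, 102, 110, 121, 133, 144, 159, 168, 176, 184, 205, 221, 229, 237, 251, 259]

Fragment lengths:
  4→13: 9 bp
  13→25: 12 bp
  25→34: 9 bp
  34→40: 6 bp
  40→50: 10 bp
  50→63: 13 bp
  63→69: 6 bp
  69→81: 12 bp
  81→92: 11 bp
  92→102: 10 bp
  102→110: 8 bp
  110→121: 11 bp
  121→133: 12 bp
  133→144: 11 bp
  144→159: 15 bp
  159→168: 9 bp
  168→176: 8 bp
  176→184: 8 bp
  184→205: 21 bp
  205→221: 16 bp
  221→229: 8 bp
  229→237: 8 bp
  237→251: 14 bp
  251→259: 8 bp
  259→4 (wrap): 262-259+4 = 7 bp

[6,6,7,8,8,8,8,8,8,9,9,9,10,10,11,11,11,12,12,12,13,14,15,16,21]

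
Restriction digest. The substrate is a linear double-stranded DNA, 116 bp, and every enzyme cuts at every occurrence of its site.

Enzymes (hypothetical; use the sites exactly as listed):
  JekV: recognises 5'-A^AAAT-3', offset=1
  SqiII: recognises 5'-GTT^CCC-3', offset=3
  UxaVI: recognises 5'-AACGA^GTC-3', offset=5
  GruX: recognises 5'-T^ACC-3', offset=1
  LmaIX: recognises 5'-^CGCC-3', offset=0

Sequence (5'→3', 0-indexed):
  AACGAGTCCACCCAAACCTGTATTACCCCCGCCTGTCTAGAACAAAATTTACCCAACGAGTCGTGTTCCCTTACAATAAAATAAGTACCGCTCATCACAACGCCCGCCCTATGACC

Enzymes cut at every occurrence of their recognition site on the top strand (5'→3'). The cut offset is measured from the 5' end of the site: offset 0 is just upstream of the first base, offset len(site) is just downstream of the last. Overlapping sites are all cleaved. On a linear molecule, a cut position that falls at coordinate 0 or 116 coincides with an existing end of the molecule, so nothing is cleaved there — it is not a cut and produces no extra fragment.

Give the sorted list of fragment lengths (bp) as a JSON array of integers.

[4,5,5,6,8,8,9,11,12,14,15,19]

Site scan:
  JekV (AAAAT, off=1): starts [43, 77] → cuts [44, 78]
  SqiII (GTTCCC, off=3): starts [64] → cuts [67]
  UxaVI (AACGAGTC, off=5): starts [0, 54] → cuts [5, 59]
  GruX (TACC, off=1): starts [23, 49, 85] → cuts [24, 50, 86]
  LmaIX (CGCC, off=0): starts [29, 100, 104] → cuts [29, 100, 104]

All cut coordinates (distinct, sorted): [5, 24, 29, 44, 50, 59, 67, 78, 86, 100, 104]

Fragments:
  [0,5): 5 bp
  [5,24): 19 bp
  [24,29): 5 bp
  [29,44): 15 bp
  [44,50): 6 bp
  [50,59): 9 bp
  [59,67): 8 bp
  [67,78): 11 bp
  [78,86): 8 bp
  [86,100): 14 bp
  [100,104): 4 bp
  [104,116): 12 bp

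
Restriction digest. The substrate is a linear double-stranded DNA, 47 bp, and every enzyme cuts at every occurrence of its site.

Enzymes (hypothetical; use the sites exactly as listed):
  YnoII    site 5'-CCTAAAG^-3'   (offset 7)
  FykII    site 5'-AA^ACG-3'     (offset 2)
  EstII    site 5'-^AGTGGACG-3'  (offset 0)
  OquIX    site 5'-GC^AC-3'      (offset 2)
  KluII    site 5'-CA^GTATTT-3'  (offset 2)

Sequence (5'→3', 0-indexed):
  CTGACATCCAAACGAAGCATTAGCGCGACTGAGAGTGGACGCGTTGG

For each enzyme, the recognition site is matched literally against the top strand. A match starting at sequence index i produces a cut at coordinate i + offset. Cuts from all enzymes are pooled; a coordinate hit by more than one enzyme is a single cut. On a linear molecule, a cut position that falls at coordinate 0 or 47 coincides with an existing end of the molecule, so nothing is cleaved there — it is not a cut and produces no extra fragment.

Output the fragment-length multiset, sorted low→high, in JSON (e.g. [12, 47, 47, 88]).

[11,14,22]

Site scan:
  YnoII (CCTAAAG, off=7): no sites
  FykII (AAACG, off=2): starts [9] → cuts [11]
  EstII (AGTGGACG, off=0): starts [33] → cuts [33]
  OquIX (GCAC, off=2): no sites
  KluII (CAGTATTT, off=2): no sites

Pooled cuts: [11, 33]

Fragments:
  [0,11): 11 bp
  [11,33): 22 bp
  [33,47): 14 bp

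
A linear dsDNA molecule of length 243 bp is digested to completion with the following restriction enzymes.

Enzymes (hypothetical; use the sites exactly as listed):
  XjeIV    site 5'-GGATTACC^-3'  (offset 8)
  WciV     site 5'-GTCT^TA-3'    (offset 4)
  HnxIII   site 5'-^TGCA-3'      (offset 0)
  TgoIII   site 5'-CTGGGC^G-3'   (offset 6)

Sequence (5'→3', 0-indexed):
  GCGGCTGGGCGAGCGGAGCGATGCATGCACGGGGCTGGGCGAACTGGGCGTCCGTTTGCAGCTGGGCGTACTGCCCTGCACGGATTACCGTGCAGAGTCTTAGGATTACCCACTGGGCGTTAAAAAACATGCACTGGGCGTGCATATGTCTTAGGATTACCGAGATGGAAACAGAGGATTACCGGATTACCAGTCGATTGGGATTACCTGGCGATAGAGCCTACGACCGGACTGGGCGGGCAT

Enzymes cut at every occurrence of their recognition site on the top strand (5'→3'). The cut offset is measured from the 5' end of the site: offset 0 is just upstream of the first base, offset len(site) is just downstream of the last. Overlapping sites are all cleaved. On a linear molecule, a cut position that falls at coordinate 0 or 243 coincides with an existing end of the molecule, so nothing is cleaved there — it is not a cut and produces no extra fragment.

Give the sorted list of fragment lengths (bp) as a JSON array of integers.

Site scan:
  XjeIV (GGATTACC, off=8): starts [81, 102, 153, 175, 183, 200] → cuts [89, 110, 161, 183, 191, 208]
  WciV (GTCTTA, off=4): starts [96, 147] → cuts [100, 151]
  HnxIII (TGCA, off=0): starts [21, 25, 56, 76, 90, 129, 140] → cuts [21, 25, 56, 76, 90, 129, 140]
  TgoIII (CTGGGCG, off=6): starts [4, 34, 43, 61, 112, 133, 231] → cuts [10, 40, 49, 67, 118, 139, 237]

Pooled cuts: [10, 21, 25, 40, 49, 56, 67, 76, 89, 90, 100, 110, 118, 129, 139, 140, 151, 161, 183, 191, 208, 237]

Fragments:
  [0,10): 10 bp
  [10,21): 11 bp
  [21,25): 4 bp
  [25,40): 15 bp
  [40,49): 9 bp
  [49,56): 7 bp
  [56,67): 11 bp
  [67,76): 9 bp
  [76,89): 13 bp
  [89,90): 1 bp
  [90,100): 10 bp
  [100,110): 10 bp
  [110,118): 8 bp
  [118,129): 11 bp
  [129,139): 10 bp
  [139,140): 1 bp
  [140,151): 11 bp
  [151,161): 10 bp
  [161,183): 22 bp
  [183,191): 8 bp
  [191,208): 17 bp
  [208,237): 29 bp
  [237,243): 6 bp

[1,1,4,6,7,8,8,9,9,10,10,10,10,10,11,11,11,11,13,15,17,22,29]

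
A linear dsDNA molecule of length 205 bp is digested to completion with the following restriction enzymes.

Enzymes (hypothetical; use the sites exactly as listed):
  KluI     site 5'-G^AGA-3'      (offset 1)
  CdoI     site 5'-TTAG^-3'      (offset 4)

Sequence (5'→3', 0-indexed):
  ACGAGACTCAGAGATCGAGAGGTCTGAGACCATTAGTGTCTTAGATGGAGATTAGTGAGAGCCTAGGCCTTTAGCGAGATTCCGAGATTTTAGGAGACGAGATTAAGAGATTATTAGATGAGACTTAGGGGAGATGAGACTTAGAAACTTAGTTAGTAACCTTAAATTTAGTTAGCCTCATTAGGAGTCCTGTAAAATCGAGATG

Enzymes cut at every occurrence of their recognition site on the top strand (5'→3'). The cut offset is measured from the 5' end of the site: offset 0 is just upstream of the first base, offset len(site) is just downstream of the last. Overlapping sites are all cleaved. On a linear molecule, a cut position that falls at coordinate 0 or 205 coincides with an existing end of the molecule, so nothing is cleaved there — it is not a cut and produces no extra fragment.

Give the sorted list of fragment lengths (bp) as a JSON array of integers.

[1,2,2,3,3,3,4,4,4,5,5,5,6,7,8,8,8,8,8,8,8,9,9,9,10,10,15,16,17]

Per-enzyme occurrences:
  KluI GAGA/1: at [2, 10, 16, 25, 47, 56, 75, 83, 93, 98, 106, 119, 130, 135, 199] ⇒ [3, 11, 17, 26, 48, 57, 76, 84, 94, 99, 107, 120, 131, 136, 200]
  CdoI TTAG/4: at [32, 40, 51, 70, 89, 113, 124, 140, 148, 152, 167, 171, 180] ⇒ [36, 44, 55, 74, 93, 117, 128, 144, 152, 156, 171, 175, 184]

Pooled cuts: [3, 11, 17, 26, 36, 44, 48, 55, 57, 74, 76, 84, 93, 94, 99, 107, 117, 120, 128, 131, 136, 144, 152, 156, 171, 175, 184, 200]

Fragment lengths:
  [0,3): 3 bp
  [3,11): 8 bp
  [11,17): 6 bp
  [17,26): 9 bp
  [26,36): 10 bp
  [36,44): 8 bp
  [44,48): 4 bp
  [48,55): 7 bp
  [55,57): 2 bp
  [57,74): 17 bp
  [74,76): 2 bp
  [76,84): 8 bp
  [84,93): 9 bp
  [93,94): 1 bp
  [94,99): 5 bp
  [99,107): 8 bp
  [107,117): 10 bp
  [117,120): 3 bp
  [120,128): 8 bp
  [128,131): 3 bp
  [131,136): 5 bp
  [136,144): 8 bp
  [144,152): 8 bp
  [152,156): 4 bp
  [156,171): 15 bp
  [171,175): 4 bp
  [175,184): 9 bp
  [184,200): 16 bp
  [200,205): 5 bp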